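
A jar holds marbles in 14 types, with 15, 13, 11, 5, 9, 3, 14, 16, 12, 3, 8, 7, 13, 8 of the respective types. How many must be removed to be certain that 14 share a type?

In the worst case you take as many as possible of each type without reaching 14: 13 + 13 + 11 + 5 + 9 + 3 + 13 + 13 + 12 + 3 + 8 + 7 + 13 + 8 = 131.
The next one must give 14 of some type, so 131 + 1 = 132.

132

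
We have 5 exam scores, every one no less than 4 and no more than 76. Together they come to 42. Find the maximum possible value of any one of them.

26

Maximizing one value means minimizing the remaining 4.
The other 4 contribute at least 4 × 4 = 16, leaving at most 42 − 16 = 26.
Since 26 ≤ 76, this is achievable: one at 26 and 4 at 4.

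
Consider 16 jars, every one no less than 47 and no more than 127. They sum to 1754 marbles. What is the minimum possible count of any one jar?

47

Minimizing one value means maximizing the remaining 15.
The other 15 can take up 15 × 127 = 1905 ≥ 1754 − 47, so one jar can sit at its floor of 47.
Achievable: one at 47 and the other 15 totalling 1707, which fits since 15 × 47 ≤ 1707 ≤ 15 × 127.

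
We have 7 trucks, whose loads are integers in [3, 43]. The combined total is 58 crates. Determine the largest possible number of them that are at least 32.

1

With k values at 32 or above and the rest at least 3, the sum is at least 21 + 29k.
Since the sum is 58, we need 29k ≤ 37, i.e. k ≤ 1.
k = 1 is achieved by 1 value at 32 and 6 at 3, total 50; add 8 to one value (staying below 32) to reach 58.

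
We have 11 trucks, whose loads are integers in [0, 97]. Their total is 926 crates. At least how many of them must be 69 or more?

If only k of them are at least 69, the other 11 − k are at most 68, so the total is at most k·97 + (11 − k)·68.
This must reach 926, so k·97 + (11 − k)·68 ≥ 926, giving k ≥ 7.
Exactly 7 works: 7 values at 97 and 4 at 68 total 951; lower one of the high values by 25 (still ≥ 69) to hit 926.

7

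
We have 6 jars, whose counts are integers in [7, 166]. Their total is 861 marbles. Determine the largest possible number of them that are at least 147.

Suppose k of them are at least 147. Those contribute at least 147 each and the other 6 − k at least 7 each.
So the total is at least 147k + 7(6 − k) = 42 + 140k. This must be ≤ 861, giving k ≤ 5.
k = 5 is achieved by 5 values at 147 and 1 at 7, total 742; add 119 to one value (staying below 147) to reach 861.

5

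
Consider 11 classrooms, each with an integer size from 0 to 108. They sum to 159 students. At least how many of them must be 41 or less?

Each value above 41 is at least 42, contributing at least 42 − 0 = 42 above the floor 0.
The sum exceeds the floor total 0 by 159, so at most ⌊159/42⌋ = 3 exceed 41, and at least 8 are ≤ 41.
Exactly 8 works: 8 values at 0 and 3 at 42 total 126; raise one of the low values by 33 (still ≤ 41) to hit 159.

8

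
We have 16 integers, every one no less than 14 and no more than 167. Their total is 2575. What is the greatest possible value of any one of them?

To make one integer as large as possible, make the other 15 as small as possible.
The other 15 contribute at least 15 × 14 = 210, leaving at most 2575 − 210 = 2365.
But each integer is capped at 167, so the maximum is 167.
Achievable: one at 167 and the other 15 totalling 2408, which fits since 15 × 14 ≤ 2408 ≤ 15 × 167.

167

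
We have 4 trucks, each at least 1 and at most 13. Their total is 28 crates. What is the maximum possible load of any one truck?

13

To make one truck as large as possible, make the other 3 as small as possible.
The other 3 contribute at least 3 × 1 = 3, leaving at most 28 − 3 = 25.
But each truck is capped at 13, so the maximum is 13.
Achievable: one at 13 and the other 3 totalling 15, which fits since 3 × 1 ≤ 15 ≤ 3 × 13.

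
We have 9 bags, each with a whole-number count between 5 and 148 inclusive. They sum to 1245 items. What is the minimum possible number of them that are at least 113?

If only k of them are at least 113, the other 9 − k are at most 112, so the total is at most k·148 + (9 − k)·112.
This must reach 1245, so k·148 + (9 − k)·112 ≥ 1245, giving k ≥ 7.
Exactly 7 works: 7 values at 148 and 2 at 112 total 1260; lower one of the high values by 15 (still ≥ 113) to hit 1245.

7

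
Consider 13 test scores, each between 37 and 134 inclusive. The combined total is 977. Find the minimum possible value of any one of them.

Minimizing one value means maximizing the remaining 12.
The other 12 can take up 12 × 134 = 1608 ≥ 977 − 37, so one score can sit at its floor of 37.
Achievable: one at 37 and the other 12 totalling 940, which fits since 12 × 37 ≤ 940 ≤ 12 × 134.

37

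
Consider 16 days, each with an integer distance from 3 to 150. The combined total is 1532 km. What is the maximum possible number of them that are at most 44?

Each value at 44 or below falls at least 150 − 44 = 106 short of the ceiling 150.
The ceiling total is 16 × 150 = 2400, and we need 1532, so at most ⌊(2400 − 1532)/106⌋ = 8 can be that low.
k = 8 is achieved by 8 values at 44 and 8 at 150, total 1552; lower one of the 150's by 20 (still > 44) to reach 1532.

8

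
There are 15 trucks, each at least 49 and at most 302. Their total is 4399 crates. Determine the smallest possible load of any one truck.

171

To make one truck as small as possible, make the other 14 as large as possible.
The other 14 contribute at most 14 × 302 = 4228, leaving at least 4399 − 4228 = 171.
Since 171 ≥ 49, this is achievable: one at 171 and 14 at 302.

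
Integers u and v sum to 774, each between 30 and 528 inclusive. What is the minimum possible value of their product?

129888

uv = u(774 − u) is concave in u, so over [246, 528] it is minimized at an endpoint.
At the endpoint u = 246, v = 774 − 246 = 528, so uv = 246 × 528 = 129888.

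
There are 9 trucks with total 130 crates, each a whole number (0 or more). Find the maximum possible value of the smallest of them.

The average is 130/9 < 15, so some value is ≤ 14.
Equality holds with 5 values of 14 and 4 values of 15.

14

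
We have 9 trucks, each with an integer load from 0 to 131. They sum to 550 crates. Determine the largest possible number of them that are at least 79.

With k values at 79 or above and the rest at least 0, the sum is at least 0 + 79k.
Since the sum is 550, we need 79k ≤ 550, i.e. k ≤ 6.
k = 6 is achieved by 6 values at 79 and 3 at 0, total 474; add 76 to one value (staying below 79) to reach 550.

6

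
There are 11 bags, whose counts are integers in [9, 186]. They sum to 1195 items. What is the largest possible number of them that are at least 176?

6

If k of the values are ≥ 176, the total is ≥ 176k + 9(11 − k).
Setting 176k + 9(11 − k) ≤ 1195 gives 167k ≤ 1096, so k ≤ 6.
k = 6 is achieved by 6 values at 176 and 5 at 9, total 1101; add 94 to one value (staying below 176) to reach 1195.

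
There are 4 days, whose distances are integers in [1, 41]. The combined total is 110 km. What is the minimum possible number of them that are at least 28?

1

If only k of them are at least 28, the other 4 − k are at most 27, so the total is at most k·41 + (4 − k)·27.
This must reach 110, so k·41 + (4 − k)·27 ≥ 110, giving k ≥ 1.
Exactly 1 works: 1 value at 41 and 3 at 27 total 122; lower one of the high values by 12 (still ≥ 28) to hit 110.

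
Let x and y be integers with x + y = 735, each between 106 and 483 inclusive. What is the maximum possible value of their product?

For a fixed sum, the product xy is largest when x and y are as close as possible.
Taking x = 367 and y = 368 (both in [106, 483]) gives xy = 135056.

135056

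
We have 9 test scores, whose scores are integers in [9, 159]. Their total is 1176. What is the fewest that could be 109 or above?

If only k of them are at least 109, the other 9 − k are at most 108, so the total is at most k·159 + (9 − k)·108.
This must reach 1176, so k·159 + (9 − k)·108 ≥ 1176, giving k ≥ 4.
Exactly 4 works: 4 values at 159 and 5 at 108 total 1176.

4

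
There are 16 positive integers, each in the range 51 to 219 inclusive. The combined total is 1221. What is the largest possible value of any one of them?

219

Maximizing one value means minimizing the remaining 15.
The other 15 contribute at least 15 × 51 = 765, leaving at most 1221 − 765 = 456.
But each integer is capped at 219, so the maximum is 219.
Achievable: one at 219 and the other 15 totalling 1002, which fits since 15 × 51 ≤ 1002 ≤ 15 × 219.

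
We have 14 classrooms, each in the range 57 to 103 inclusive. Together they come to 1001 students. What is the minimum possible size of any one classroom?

To make one classroom as small as possible, make the other 13 as large as possible.
The other 13 can take up 13 × 103 = 1339 ≥ 1001 − 57, so one classroom can sit at its floor of 57.
Achievable: one at 57 and the other 13 totalling 944, which fits since 13 × 57 ≤ 944 ≤ 13 × 103.

57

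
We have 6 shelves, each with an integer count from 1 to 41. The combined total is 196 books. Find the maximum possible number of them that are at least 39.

Suppose k of them are at least 39. Those contribute at least 39 each and the other 6 − k at least 1 each.
So the total is at least 39k + 1(6 − k) = 6 + 38k. This must be ≤ 196, giving k ≤ 5.
k = 5 is achieved by 5 values at 39 and 1 at 1, total 196.

5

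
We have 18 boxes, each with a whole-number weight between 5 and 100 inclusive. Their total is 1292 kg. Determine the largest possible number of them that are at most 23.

Each value at 23 or below falls at least 100 − 23 = 77 short of the ceiling 100.
The ceiling total is 18 × 100 = 1800, and we need 1292, so at most ⌊(1800 − 1292)/77⌋ = 6 can be that low.
k = 6 is achieved by 6 values at 23 and 12 at 100, total 1338; lower one of the 100's by 46 (still > 23) to reach 1292.

6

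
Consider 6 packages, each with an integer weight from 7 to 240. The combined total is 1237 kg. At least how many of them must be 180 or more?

If only k of them are at least 180, the other 6 − k are at most 179, so the total is at most k·240 + (6 − k)·179.
This must reach 1237, so k·240 + (6 − k)·179 ≥ 1237, giving k ≥ 3.
Exactly 3 works: 3 values at 240 and 3 at 179 total 1257; lower one of the high values by 20 (still ≥ 180) to hit 1237.

3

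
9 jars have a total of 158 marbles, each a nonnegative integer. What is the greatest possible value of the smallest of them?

If every one of the 9 were at least 18, the total would be at least 9 × 18 = 162 > 158.
Achievable: 4 of them at 17 and 5 at 18 total 158.

17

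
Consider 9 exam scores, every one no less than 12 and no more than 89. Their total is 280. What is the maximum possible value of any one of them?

To make one score as large as possible, make the other 8 as small as possible.
The other 8 contribute at least 8 × 12 = 96, leaving at most 280 − 96 = 184.
But each score is capped at 89, so the maximum is 89.
Achievable: one at 89 and the other 8 totalling 191, which fits since 8 × 12 ≤ 191 ≤ 8 × 89.

89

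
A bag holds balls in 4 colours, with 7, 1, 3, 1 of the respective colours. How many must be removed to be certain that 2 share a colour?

In the worst case you take as many as possible of each colour without reaching 2: 1 + 1 + 1 + 1 = 4.
The next one must give 2 of some colour, so 4 + 1 = 5.

5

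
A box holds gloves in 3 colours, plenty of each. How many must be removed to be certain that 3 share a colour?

You could draw 2 of every colour without reaching 3 of any — 6 in all.
One more forces 3 of some colour, so 6 + 1 = 7.

7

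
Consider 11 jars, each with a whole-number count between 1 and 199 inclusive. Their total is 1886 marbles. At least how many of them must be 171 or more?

Each value short of 171 is at most 170, costing at least 199 − 170 = 29 against the maximum total of 2189.
We can afford to lose at most 2189 − 1886 = 303, so at most ⌊303/29⌋ = 10 fall short, and at least 1 are ≥ 171.
Exactly 1 works: 1 value at 199 and 10 at 170 total 1899; lower one of the high values by 13 (still ≥ 171) to hit 1886.

1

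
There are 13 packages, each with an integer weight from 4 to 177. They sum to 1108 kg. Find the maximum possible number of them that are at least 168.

With k values at 168 or above and the rest at least 4, the sum is at least 52 + 164k.
Since the sum is 1108, we need 164k ≤ 1056, i.e. k ≤ 6.
k = 6 is achieved by 6 values at 168 and 7 at 4, total 1036; add 72 to one value (staying below 168) to reach 1108.

6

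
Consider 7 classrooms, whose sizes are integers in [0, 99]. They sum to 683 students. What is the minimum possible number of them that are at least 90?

6

Suppose at most 7 − j of them reach 90; then j values are ≤ 89 and the rest ≤ 99.
The total is then ≤ 89·j + 99·(7 − j) = 693 − 10j. For this to be ≥ 683 we need j ≤ 1, so at least 7 − 1 = 6 must reach 90.
Exactly 6 works: 6 values at 99 and 1 at 89 total 683.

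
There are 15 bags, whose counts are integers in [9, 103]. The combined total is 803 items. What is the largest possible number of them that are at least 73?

10

If k of the values are ≥ 73, the total is ≥ 73k + 9(15 − k).
Setting 73k + 9(15 − k) ≤ 803 gives 64k ≤ 668, so k ≤ 10.
k = 10 is achieved by 10 values at 73 and 5 at 9, total 775; add 28 to one value (staying below 73) to reach 803.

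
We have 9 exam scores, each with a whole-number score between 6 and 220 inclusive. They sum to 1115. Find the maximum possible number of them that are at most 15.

Each value at 15 or below falls at least 220 − 15 = 205 short of the ceiling 220.
The ceiling total is 9 × 220 = 1980, and we need 1115, so at most ⌊(1980 − 1115)/205⌋ = 4 can be that low.
k = 4 is achieved by 4 values at 15 and 5 at 220, total 1160; lower one of the 220's by 45 (still > 15) to reach 1115.

4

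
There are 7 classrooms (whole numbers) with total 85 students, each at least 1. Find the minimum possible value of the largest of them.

If every one of the 7 were at most 12, the total would be at most 7 × 12 = 84 < 85.
Taking 6 copies of 12 and 1 copy of 13 gives exactly 85, so 13 is attained.

13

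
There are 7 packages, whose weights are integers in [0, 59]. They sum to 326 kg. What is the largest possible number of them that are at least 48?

6

If k of the values are ≥ 48, the total is ≥ 48k + 0(7 − k).
Setting 48k + 0(7 − k) ≤ 326 gives 48k ≤ 326, so k ≤ 6.
k = 6 is achieved by 6 values at 48 and 1 at 0, total 288; add 38 to one value (staying below 48) to reach 326.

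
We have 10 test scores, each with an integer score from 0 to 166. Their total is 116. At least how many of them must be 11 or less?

1

Let j be the number exceeding 11. Then the total is ≥ 12·j + 0·(10 − j) = 0 + 12j.
So 12j ≤ 116 and j ≤ 9; hence at least 10 − 9 = 1 are ≤ 11.
Exactly 1 works: 1 value at 0 and 9 at 12 total 108; raise one of the low values by 8 (still ≤ 11) to hit 116.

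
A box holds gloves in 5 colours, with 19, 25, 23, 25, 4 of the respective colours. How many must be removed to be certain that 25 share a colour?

In the worst case you take as many as possible of each colour without reaching 25: 19 + 24 + 23 + 24 + 4 = 94.
The next one must give 25 of some colour, so 94 + 1 = 95.

95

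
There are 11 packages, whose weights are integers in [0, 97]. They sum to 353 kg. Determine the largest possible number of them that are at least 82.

4

Suppose k of them are at least 82. Those contribute at least 82 each and the other 11 − k at least 0 each.
So the total is at least 82k + 0(11 − k) = 0 + 82k. This must be ≤ 353, giving k ≤ 4.
k = 4 is achieved by 4 values at 82 and 7 at 0, total 328; add 25 to one value (staying below 82) to reach 353.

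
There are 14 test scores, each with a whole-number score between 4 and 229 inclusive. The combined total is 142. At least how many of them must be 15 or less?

If only k of them are at most 15, the other 14 − k are at least 16, so the total is at least (14 − k)·16 + k·4.
This is ≤ 142, so (14 − k)·16 + 4k ≤ 142, which gives k ≥ 7.
Exactly 7 works: 7 values at 4 and 7 at 16 total 140; raise one of the low values by 2 (still ≤ 15) to hit 142.

7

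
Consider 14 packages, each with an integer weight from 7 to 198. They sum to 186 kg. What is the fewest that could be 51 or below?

Each value above 51 is at least 52, contributing at least 52 − 7 = 45 above the floor 7.
The sum exceeds the floor total 98 by 88, so at most ⌊88/45⌋ = 1 exceed 51, and at least 13 are ≤ 51.
Exactly 13 works: 13 values at 7 and 1 at 52 total 143; raise one of the low values by 43 (still ≤ 51) to hit 186.

13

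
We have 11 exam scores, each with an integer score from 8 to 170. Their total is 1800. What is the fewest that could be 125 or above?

If only k of them are at least 125, the other 11 − k are at most 124, so the total is at most k·170 + (11 − k)·124.
This must reach 1800, so k·170 + (11 − k)·124 ≥ 1800, giving k ≥ 10.
Exactly 10 works: 10 values at 170 and 1 at 124 total 1824; lower one of the high values by 24 (still ≥ 125) to hit 1800.

10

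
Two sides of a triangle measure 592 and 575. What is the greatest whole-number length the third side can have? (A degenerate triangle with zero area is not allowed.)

The third side must be less than 592 + 575 = 1167.
The largest integer below 1167 is 1166.

1166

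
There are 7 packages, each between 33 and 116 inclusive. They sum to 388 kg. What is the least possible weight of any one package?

33

Minimizing one value means maximizing the remaining 6.
The other 6 can take up 6 × 116 = 696 ≥ 388 − 33, so one package can sit at its floor of 33.
Achievable: one at 33 and the other 6 totalling 355, which fits since 6 × 33 ≤ 355 ≤ 6 × 116.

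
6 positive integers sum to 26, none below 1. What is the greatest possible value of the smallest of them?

If every one of the 6 were at least 5, the total would be at least 6 × 5 = 30 > 26.
Achievable: 4 of them at 4 and 2 at 5 total 26.

4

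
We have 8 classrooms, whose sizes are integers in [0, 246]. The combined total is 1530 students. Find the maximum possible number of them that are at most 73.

2

Suppose k of them are at most 73. Those contribute at most 73 each and the rest at most 246 each.
So the total is at most 73k + 246(8 − k) = 1968 − 173k. This must still be ≥ 1530, so k ≤ 2.
k = 2 is achieved by 2 values at 73 and 6 at 246, total 1622; lower one of the 246's by 92 (still > 73) to reach 1530.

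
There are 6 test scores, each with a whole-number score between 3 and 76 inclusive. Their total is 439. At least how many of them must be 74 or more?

1

If only k of them are at least 74, the other 6 − k are at most 73, so the total is at most k·76 + (6 − k)·73.
This must reach 439, so k·76 + (6 − k)·73 ≥ 439, giving k ≥ 1.
Exactly 1 works: 1 value at 76 and 5 at 73 total 441; lower one of the high values by 2 (still ≥ 74) to hit 439.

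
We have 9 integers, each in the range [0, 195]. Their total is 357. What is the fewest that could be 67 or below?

4

Each value above 67 is at least 68, contributing at least 68 − 0 = 68 above the floor 0.
The sum exceeds the floor total 0 by 357, so at most ⌊357/68⌋ = 5 exceed 67, and at least 4 are ≤ 67.
Exactly 4 works: 4 values at 0 and 5 at 68 total 340; raise one of the low values by 17 (still ≤ 67) to hit 357.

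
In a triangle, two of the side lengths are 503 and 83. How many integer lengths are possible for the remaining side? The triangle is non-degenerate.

The triangle inequality gives |503 − 83| < c < 503 + 83, i.e. 420 < c < 586.
So c can be any integer from 421 to 585: 165 values.

165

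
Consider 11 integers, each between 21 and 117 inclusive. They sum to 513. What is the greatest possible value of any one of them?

To make one integer as large as possible, make the other 10 as small as possible.
The other 10 contribute at least 10 × 21 = 210, leaving at most 513 − 210 = 303.
But each integer is capped at 117, so the maximum is 117.
Achievable: one at 117 and the other 10 totalling 396, which fits since 10 × 21 ≤ 396 ≤ 10 × 117.

117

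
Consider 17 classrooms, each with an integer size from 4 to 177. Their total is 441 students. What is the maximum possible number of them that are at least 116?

If k of the values are ≥ 116, the total is ≥ 116k + 4(17 − k).
Setting 116k + 4(17 − k) ≤ 441 gives 112k ≤ 373, so k ≤ 3.
k = 3 is achieved by 3 values at 116 and 14 at 4, total 404; add 37 to one value (staying below 116) to reach 441.

3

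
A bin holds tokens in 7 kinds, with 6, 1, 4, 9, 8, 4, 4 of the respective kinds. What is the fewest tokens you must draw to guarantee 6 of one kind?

29

In the worst case you take as many as possible of each kind without reaching 6: 5 + 1 + 4 + 5 + 5 + 4 + 4 = 28.
The next one must give 6 of some kind, so 28 + 1 = 29.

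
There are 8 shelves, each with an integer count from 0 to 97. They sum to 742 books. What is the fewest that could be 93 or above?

If only k of them are at least 93, the other 8 − k are at most 92, so the total is at most k·97 + (8 − k)·92.
This must reach 742, so k·97 + (8 − k)·92 ≥ 742, giving k ≥ 2.
Exactly 2 works: 2 values at 97 and 6 at 92 total 746; lower one of the high values by 4 (still ≥ 93) to hit 742.

2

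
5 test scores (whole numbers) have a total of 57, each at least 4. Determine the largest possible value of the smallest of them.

If every one of the 5 were at least 12, the total would be at least 5 × 12 = 60 > 57.
Equality holds with 3 values of 11 and 2 values of 12.

11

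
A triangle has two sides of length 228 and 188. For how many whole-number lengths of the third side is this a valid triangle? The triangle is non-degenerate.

The triangle inequality gives |228 − 188| < c < 228 + 188, i.e. 40 < c < 416.
So c can be any integer from 41 to 415: 375 values.

375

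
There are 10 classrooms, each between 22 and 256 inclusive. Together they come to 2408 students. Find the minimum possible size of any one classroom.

Minimizing one value means maximizing the remaining 9.
The other 9 contribute at most 9 × 256 = 2304, leaving at least 2408 − 2304 = 104.
Since 104 ≥ 22, this is achievable: one at 104 and 9 at 256.

104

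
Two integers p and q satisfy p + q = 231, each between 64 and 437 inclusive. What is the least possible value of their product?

pq = p(231 − p) is concave in p, so over [64, 167] it is minimized at an endpoint.
The extreme feasible split is p = 64, q = 167, giving pq = 10688.

10688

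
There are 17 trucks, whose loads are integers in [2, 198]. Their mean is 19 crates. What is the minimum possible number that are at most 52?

The total is 17 × 19 = 323.
If only k of them are at most 52, the other 17 − k are at least 53, so the total is at least (17 − k)·53 + k·2.
This is ≤ 323, so (17 − k)·53 + 2k ≤ 323, which gives k ≥ 12.
Exactly 12 works: 12 values at 2 and 5 at 53 total 289; raise one of the low values by 34 (still ≤ 52) to hit 323.

12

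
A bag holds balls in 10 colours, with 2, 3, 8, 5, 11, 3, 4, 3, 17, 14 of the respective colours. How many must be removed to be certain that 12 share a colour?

62

In the worst case you take as many as possible of each colour without reaching 12: 2 + 3 + 8 + 5 + 11 + 3 + 4 + 3 + 11 + 11 = 61.
The next one must give 12 of some colour, so 61 + 1 = 62.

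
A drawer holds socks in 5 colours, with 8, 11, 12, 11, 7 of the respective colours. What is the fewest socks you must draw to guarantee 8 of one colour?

36

In the worst case you take as many as possible of each colour without reaching 8: 7 + 7 + 7 + 7 + 7 = 35.
The next one must give 8 of some colour, so 35 + 1 = 36.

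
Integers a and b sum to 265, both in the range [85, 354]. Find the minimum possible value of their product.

ab = a(265 − a) is concave in a, so over [85, 180] it is minimized at an endpoint.
The extreme feasible split is a = 85, b = 180, giving ab = 15300.

15300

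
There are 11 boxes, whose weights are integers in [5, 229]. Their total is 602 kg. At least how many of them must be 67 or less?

If only k of them are at most 67, the other 11 − k are at least 68, so the total is at least (11 − k)·68 + k·5.
This is ≤ 602, so (11 − k)·68 + 5k ≤ 602, which gives k ≥ 3.
Exactly 3 works: 3 values at 5 and 8 at 68 total 559; raise one of the low values by 43 (still ≤ 67) to hit 602.

3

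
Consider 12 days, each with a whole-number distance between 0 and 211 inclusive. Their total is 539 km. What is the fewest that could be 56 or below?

Each value above 56 is at least 57, contributing at least 57 − 0 = 57 above the floor 0.
The sum exceeds the floor total 0 by 539, so at most ⌊539/57⌋ = 9 exceed 56, and at least 3 are ≤ 56.
Exactly 3 works: 3 values at 0 and 9 at 57 total 513; raise one of the low values by 26 (still ≤ 56) to hit 539.

3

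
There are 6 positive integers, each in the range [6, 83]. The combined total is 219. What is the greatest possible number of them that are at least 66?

3

With k values at 66 or above and the rest at least 6, the sum is at least 36 + 60k.
Since the sum is 219, we need 60k ≤ 183, i.e. k ≤ 3.
k = 3 is achieved by 3 values at 66 and 3 at 6, total 216; add 3 to one value (staying below 66) to reach 219.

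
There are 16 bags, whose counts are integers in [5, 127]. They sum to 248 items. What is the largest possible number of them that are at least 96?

1

Suppose k of them are at least 96. Those contribute at least 96 each and the other 16 − k at least 5 each.
So the total is at least 96k + 5(16 − k) = 80 + 91k. This must be ≤ 248, giving k ≤ 1.
k = 1 is achieved by 1 value at 96 and 15 at 5, total 171; add 77 to one value (staying below 96) to reach 248.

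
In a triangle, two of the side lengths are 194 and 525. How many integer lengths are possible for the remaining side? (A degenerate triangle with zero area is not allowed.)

387

The triangle inequality gives |194 − 525| < c < 194 + 525, i.e. 331 < c < 719.
So c can be any integer from 332 to 718: 387 values.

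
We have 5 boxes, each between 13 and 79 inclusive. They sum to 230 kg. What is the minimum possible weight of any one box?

13

To make one box as small as possible, make the other 4 as large as possible.
The other 4 can take up 4 × 79 = 316 ≥ 230 − 13, so one box can sit at its floor of 13.
Achievable: one at 13 and the other 4 totalling 217, which fits since 4 × 13 ≤ 217 ≤ 4 × 79.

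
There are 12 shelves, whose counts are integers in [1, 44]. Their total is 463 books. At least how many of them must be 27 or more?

Each value short of 27 is at most 26, costing at least 44 − 26 = 18 against the maximum total of 528.
We can afford to lose at most 528 − 463 = 65, so at most ⌊65/18⌋ = 3 fall short, and at least 9 are ≥ 27.
Exactly 9 works: 9 values at 44 and 3 at 26 total 474; lower one of the high values by 11 (still ≥ 27) to hit 463.

9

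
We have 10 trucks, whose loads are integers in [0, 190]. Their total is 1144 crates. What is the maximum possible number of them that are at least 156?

7

If k of the values are ≥ 156, the total is ≥ 156k + 0(10 − k).
Setting 156k + 0(10 − k) ≤ 1144 gives 156k ≤ 1144, so k ≤ 7.
k = 7 is achieved by 7 values at 156 and 3 at 0, total 1092; add 52 to one value (staying below 156) to reach 1144.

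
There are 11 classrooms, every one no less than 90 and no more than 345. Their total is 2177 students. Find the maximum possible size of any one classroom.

345

Maximizing one value means minimizing the remaining 10.
The other 10 contribute at least 10 × 90 = 900, leaving at most 2177 − 900 = 1277.
But each classroom is capped at 345, so the maximum is 345.
Achievable: one at 345 and the other 10 totalling 1832, which fits since 10 × 90 ≤ 1832 ≤ 10 × 345.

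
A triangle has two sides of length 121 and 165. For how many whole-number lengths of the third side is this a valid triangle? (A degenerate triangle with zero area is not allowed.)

The triangle inequality gives |121 − 165| < c < 121 + 165, i.e. 44 < c < 286.
So c can be any integer from 45 to 285: 241 values.

241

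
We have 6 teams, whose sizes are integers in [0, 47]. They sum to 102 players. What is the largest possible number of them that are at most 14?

5

Suppose k of them are at most 14. Those contribute at most 14 each and the rest at most 47 each.
So the total is at most 14k + 47(6 − k) = 282 − 33k. This must still be ≥ 102, so k ≤ 5.
k = 5 is achieved by 5 values at 14 and 1 at 47, total 117; lower one of the 47's by 15 (still > 14) to reach 102.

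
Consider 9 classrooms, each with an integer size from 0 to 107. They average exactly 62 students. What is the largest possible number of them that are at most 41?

6

The total is 9 × 62 = 558.
Each value at 41 or below falls at least 107 − 41 = 66 short of the ceiling 107.
The ceiling total is 9 × 107 = 963, and we need 558, so at most ⌊(963 − 558)/66⌋ = 6 can be that low.
k = 6 is achieved by 6 values at 41 and 3 at 107, total 567; lower one of the 107's by 9 (still > 41) to reach 558.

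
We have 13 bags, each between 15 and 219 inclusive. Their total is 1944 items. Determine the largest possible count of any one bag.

219

To make one bag as large as possible, make the other 12 as small as possible.
The other 12 contribute at least 12 × 15 = 180, leaving at most 1944 − 180 = 1764.
But each bag is capped at 219, so the maximum is 219.
Achievable: one at 219 and the other 12 totalling 1725, which fits since 12 × 15 ≤ 1725 ≤ 12 × 219.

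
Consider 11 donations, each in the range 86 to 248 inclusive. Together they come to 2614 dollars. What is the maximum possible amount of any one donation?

248

To make one donation as large as possible, make the other 10 as small as possible.
The other 10 contribute at least 10 × 86 = 860, leaving at most 2614 − 860 = 1754.
But each donation is capped at 248, so the maximum is 248.
Achievable: one at 248 and the other 10 totalling 2366, which fits since 10 × 86 ≤ 2366 ≤ 10 × 248.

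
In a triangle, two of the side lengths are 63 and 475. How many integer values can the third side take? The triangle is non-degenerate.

The triangle inequality gives |63 − 475| < c < 63 + 475, i.e. 412 < c < 538.
So c can be any integer from 413 to 537: 125 values.

125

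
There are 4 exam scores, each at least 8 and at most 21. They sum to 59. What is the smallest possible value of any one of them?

Minimizing one value means maximizing the remaining 3.
The other 3 can take up 3 × 21 = 63 ≥ 59 − 8, so one score can sit at its floor of 8.
Achievable: one at 8 and the other 3 totalling 51, which fits since 3 × 8 ≤ 51 ≤ 3 × 21.

8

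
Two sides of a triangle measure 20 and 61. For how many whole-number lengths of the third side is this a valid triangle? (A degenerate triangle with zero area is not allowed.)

39

The triangle inequality gives |20 − 61| < c < 20 + 61, i.e. 41 < c < 81.
So c can be any integer from 42 to 80: 39 values.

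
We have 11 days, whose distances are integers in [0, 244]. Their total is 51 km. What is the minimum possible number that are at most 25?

10

Let j be the number exceeding 25. Then the total is ≥ 26·j + 0·(11 − j) = 0 + 26j.
So 26j ≤ 51 and j ≤ 1; hence at least 11 − 1 = 10 are ≤ 25.
Exactly 10 works: 10 values at 0 and 1 at 26 total 26; raise one of the low values by 25 (still ≤ 25) to hit 51.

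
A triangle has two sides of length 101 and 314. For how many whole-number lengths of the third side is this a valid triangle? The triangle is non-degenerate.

The triangle inequality gives |101 − 314| < c < 101 + 314, i.e. 213 < c < 415.
So c can be any integer from 214 to 414: 201 values.

201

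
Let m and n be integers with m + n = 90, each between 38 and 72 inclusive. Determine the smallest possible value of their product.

mn = m(90 − m) is concave in m, so over [38, 52] it is minimized at an endpoint.
The extreme feasible split is m = 38, n = 52, giving mn = 1976.

1976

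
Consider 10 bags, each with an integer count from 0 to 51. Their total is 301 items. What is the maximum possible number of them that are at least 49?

If k of the values are ≥ 49, the total is ≥ 49k + 0(10 − k).
Setting 49k + 0(10 − k) ≤ 301 gives 49k ≤ 301, so k ≤ 6.
k = 6 is achieved by 6 values at 49 and 4 at 0, total 294; add 7 to one value (staying below 49) to reach 301.

6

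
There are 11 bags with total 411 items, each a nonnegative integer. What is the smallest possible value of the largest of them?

38

The average is 411/11 > 37, so not all 11 can be 37 or less; the largest is ≥ 38.
Taking 7 copies of 37 and 4 copies of 38 gives exactly 411, so 38 is attained.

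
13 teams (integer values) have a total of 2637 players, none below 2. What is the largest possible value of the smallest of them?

202

The average is 2637/13 < 203, so some value is ≤ 202.
Taking 2 copies of 202 and 11 copies of 203 gives exactly 2637, so 202 is attained.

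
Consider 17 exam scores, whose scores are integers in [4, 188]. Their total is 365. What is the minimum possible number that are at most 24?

3

Each value above 24 is at least 25, contributing at least 25 − 4 = 21 above the floor 4.
The sum exceeds the floor total 68 by 297, so at most ⌊297/21⌋ = 14 exceed 24, and at least 3 are ≤ 24.
Exactly 3 works: 3 values at 4 and 14 at 25 total 362; raise one of the low values by 3 (still ≤ 24) to hit 365.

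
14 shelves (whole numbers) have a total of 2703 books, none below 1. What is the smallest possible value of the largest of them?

The average is 2703/14 > 193, so not all 14 can be 193 or less; the largest is ≥ 194.
Taking 13 copies of 193 and 1 copy of 194 gives exactly 2703, so 194 is attained.

194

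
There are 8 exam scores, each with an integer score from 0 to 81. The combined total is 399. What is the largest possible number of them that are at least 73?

5

With k values at 73 or above and the rest at least 0, the sum is at least 0 + 73k.
Since the sum is 399, we need 73k ≤ 399, i.e. k ≤ 5.
k = 5 is achieved by 5 values at 73 and 3 at 0, total 365; add 34 to one value (staying below 73) to reach 399.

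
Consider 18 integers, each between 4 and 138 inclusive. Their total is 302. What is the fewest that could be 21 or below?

Each value above 21 is at least 22, contributing at least 22 − 4 = 18 above the floor 4.
The sum exceeds the floor total 72 by 230, so at most ⌊230/18⌋ = 12 exceed 21, and at least 6 are ≤ 21.
Exactly 6 works: 6 values at 4 and 12 at 22 total 288; raise one of the low values by 14 (still ≤ 21) to hit 302.

6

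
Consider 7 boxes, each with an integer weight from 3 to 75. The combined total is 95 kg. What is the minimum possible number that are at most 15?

2

Each value above 15 is at least 16, contributing at least 16 − 3 = 13 above the floor 3.
The sum exceeds the floor total 21 by 74, so at most ⌊74/13⌋ = 5 exceed 15, and at least 2 are ≤ 15.
Exactly 2 works: 2 values at 3 and 5 at 16 total 86; raise one of the low values by 9 (still ≤ 15) to hit 95.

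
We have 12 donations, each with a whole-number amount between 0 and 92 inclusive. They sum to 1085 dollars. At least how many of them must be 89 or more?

8

Suppose at most 12 − j of them reach 89; then j values are ≤ 88 and the rest ≤ 92.
The total is then ≤ 88·j + 92·(12 − j) = 1104 − 4j. For this to be ≥ 1085 we need j ≤ 4, so at least 12 − 4 = 8 must reach 89.
Exactly 8 works: 8 values at 92 and 4 at 88 total 1088; lower one of the high values by 3 (still ≥ 89) to hit 1085.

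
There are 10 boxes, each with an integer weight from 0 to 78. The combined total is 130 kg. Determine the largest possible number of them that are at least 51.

If k of the values are ≥ 51, the total is ≥ 51k + 0(10 − k).
Setting 51k + 0(10 − k) ≤ 130 gives 51k ≤ 130, so k ≤ 2.
k = 2 is achieved by 2 values at 51 and 8 at 0, total 102; add 28 to one value (staying below 51) to reach 130.

2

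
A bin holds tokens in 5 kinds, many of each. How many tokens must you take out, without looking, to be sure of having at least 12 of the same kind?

56

You could draw 11 of every kind without reaching 12 of any — 55 in all.
One more forces 12 of some kind, so 55 + 1 = 56.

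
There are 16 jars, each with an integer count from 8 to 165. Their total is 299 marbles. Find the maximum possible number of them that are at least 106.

With k values at 106 or above and the rest at least 8, the sum is at least 128 + 98k.
Since the sum is 299, we need 98k ≤ 171, i.e. k ≤ 1.
k = 1 is achieved by 1 value at 106 and 15 at 8, total 226; add 73 to one value (staying below 106) to reach 299.

1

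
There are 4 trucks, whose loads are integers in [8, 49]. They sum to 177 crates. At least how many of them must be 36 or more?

3

If only k of them are at least 36, the other 4 − k are at most 35, so the total is at most k·49 + (4 − k)·35.
This must reach 177, so k·49 + (4 − k)·35 ≥ 177, giving k ≥ 3.
Exactly 3 works: 3 values at 49 and 1 at 35 total 182; lower one of the high values by 5 (still ≥ 36) to hit 177.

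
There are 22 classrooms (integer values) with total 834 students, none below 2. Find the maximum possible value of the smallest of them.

37

The 22 values sum to 834, so their minimum is at most ⌊834/22⌋ = 37.
Taking 2 copies of 37 and 20 copies of 38 gives exactly 834, so 37 is attained.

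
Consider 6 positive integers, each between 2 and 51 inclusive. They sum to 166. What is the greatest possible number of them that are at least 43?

If k of the values are ≥ 43, the total is ≥ 43k + 2(6 − k).
Setting 43k + 2(6 − k) ≤ 166 gives 41k ≤ 154, so k ≤ 3.
k = 3 is achieved by 3 values at 43 and 3 at 2, total 135; add 31 to one value (staying below 43) to reach 166.

3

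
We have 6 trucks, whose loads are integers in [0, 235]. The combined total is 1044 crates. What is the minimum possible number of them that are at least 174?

1

Each value short of 174 is at most 173, costing at least 235 − 173 = 62 against the maximum total of 1410.
We can afford to lose at most 1410 − 1044 = 366, so at most ⌊366/62⌋ = 5 fall short, and at least 1 are ≥ 174.
Exactly 1 works: 1 value at 235 and 5 at 173 total 1100; lower one of the high values by 56 (still ≥ 174) to hit 1044.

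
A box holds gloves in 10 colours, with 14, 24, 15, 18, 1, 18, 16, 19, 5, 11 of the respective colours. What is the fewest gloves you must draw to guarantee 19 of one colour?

In the worst case you take as many as possible of each colour without reaching 19: 14 + 18 + 15 + 18 + 1 + 18 + 16 + 18 + 5 + 11 = 134.
The next one must give 19 of some colour, so 134 + 1 = 135.

135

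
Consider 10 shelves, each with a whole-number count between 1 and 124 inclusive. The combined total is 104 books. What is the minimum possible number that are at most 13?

If only k of them are at most 13, the other 10 − k are at least 14, so the total is at least (10 − k)·14 + k·1.
This is ≤ 104, so (10 − k)·14 + 1k ≤ 104, which gives k ≥ 3.
Exactly 3 works: 3 values at 1 and 7 at 14 total 101; raise one of the low values by 3 (still ≤ 13) to hit 104.

3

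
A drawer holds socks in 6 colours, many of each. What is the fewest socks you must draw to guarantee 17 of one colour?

You could draw 16 of every colour without reaching 17 of any — 96 in all.
One more forces 17 of some colour, so 96 + 1 = 97.

97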